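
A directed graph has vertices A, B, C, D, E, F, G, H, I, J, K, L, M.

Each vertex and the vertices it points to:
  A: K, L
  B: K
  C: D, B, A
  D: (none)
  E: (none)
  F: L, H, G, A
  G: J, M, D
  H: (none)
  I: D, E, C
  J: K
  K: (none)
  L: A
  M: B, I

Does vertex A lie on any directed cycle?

Yes

A is on a cycle iff A can reach itself via ≥1 edge.
A → L → A — yes.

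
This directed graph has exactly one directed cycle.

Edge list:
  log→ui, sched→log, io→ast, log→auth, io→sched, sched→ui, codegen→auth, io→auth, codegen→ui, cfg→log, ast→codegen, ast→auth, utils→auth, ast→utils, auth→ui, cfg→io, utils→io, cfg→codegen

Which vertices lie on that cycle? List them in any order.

io, ast, utils

DFS with gray/black marking from io:
io gray
  sched gray
    log gray
      ui gray
      ui black
      auth gray
        auth→ui: ui black — skip
      auth black
    log black
    sched→ui: ui black — skip
  sched black
  io→auth: auth black — skip
  ast gray
    utils gray
      utils→io: io is gray → back edge
Back edge closes the cycle io → ast → utils → io; its vertices are {io, ast, utils}.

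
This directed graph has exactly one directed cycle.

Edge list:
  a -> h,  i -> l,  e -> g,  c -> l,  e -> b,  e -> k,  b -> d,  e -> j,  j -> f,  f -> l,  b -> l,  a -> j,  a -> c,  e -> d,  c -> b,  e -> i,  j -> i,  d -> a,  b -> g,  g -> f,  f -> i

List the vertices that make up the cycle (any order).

a, b, c, d

DFS with gray/black marking from b:
b gray
  l gray
  l black
  d gray
    a gray
      c gray
        c→l: l black — skip
        c→b: b is gray → back edge
Back edge closes the cycle b → d → a → c → b; its vertices are {a, b, c, d}.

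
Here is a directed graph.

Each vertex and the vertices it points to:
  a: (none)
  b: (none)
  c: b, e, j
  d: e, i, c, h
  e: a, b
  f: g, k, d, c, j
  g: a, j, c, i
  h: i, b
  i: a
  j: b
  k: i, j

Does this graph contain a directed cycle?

No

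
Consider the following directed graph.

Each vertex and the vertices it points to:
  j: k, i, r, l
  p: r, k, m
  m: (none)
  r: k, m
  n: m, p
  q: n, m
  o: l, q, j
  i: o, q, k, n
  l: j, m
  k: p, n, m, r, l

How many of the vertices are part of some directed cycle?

9

A vertex is on a directed cycle iff it belongs to a strongly connected component of size ≥ 2 (or has a self-loop).
The vertices on cycles are {i, j, k, l, n, o, p, q, r} — 9 in total.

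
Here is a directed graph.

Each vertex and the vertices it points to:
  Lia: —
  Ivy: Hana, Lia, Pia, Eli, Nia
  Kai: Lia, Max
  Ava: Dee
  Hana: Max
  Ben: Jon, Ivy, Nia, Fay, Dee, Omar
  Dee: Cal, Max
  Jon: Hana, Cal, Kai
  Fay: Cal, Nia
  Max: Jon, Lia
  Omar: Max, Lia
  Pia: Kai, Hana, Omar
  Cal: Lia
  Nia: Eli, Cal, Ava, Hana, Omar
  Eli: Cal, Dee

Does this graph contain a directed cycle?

Yes

DFS with white/gray/black marking, starting from Jon:
Jon gray
  Hana gray
    Max gray
      Max→Jon: Jon is gray → back edge
Back edge found, so a cycle exists: Jon → Hana → Max → Jon.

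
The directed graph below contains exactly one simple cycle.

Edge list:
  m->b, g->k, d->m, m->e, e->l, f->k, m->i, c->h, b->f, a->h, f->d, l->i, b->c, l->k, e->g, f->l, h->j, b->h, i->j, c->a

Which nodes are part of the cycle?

DFS with gray/black marking from m:
m gray
  b gray
    f gray
      k gray
      k black
      l gray
        i gray
          j gray
          j black
        i black
        l→k: k black — skip
      l black
      d gray
        d→m: m is gray → back edge
Back edge closes the cycle m → b → f → d → m; its vertices are {b, d, f, m}.

b, d, f, m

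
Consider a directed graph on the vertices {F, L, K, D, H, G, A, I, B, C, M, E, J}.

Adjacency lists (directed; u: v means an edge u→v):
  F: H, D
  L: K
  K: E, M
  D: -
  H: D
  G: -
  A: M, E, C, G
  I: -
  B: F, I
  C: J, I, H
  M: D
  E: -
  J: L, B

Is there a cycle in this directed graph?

DFS with white/gray/black marking, starting from M:
M gray
  D gray
  D black
M black
F gray
  H gray
    H→D: D black — skip
  H black
  F→D: D black — skip
F black
L gray
  K gray
    E gray
    E black
    K→M: M black — skip
  K black
L black
G gray
G black
A gray
  A→M: M black — skip
  A→E: E black — skip
  C gray
    J gray
      J→L: L black — skip
      B gray
        B→F: F black — skip
        I gray
        I black
      B black
    J black
    C→I: I black — skip
    C→H: H black — skip
  C black
  A→G: G black — skip
A black
Every edge goes to a white or black vertex — no back edge, so the graph is acyclic.

No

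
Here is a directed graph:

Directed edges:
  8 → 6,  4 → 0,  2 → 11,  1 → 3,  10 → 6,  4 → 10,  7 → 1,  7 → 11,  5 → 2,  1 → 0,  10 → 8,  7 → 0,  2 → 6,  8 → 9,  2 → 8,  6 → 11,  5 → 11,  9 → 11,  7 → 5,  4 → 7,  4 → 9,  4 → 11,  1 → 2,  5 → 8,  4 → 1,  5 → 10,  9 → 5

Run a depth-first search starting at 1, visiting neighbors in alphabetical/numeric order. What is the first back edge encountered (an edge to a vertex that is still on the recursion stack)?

DFS from 1 (visiting neighbors in alphabetical/numeric order); mark gray on enter, black on exit:
1 gray
  0 gray
  0 black
  2 gray
    6 gray
      11 gray
      11 black
    6 black
    8 gray
      8→6: 6 black — skip
      9 gray
        5 gray
          5→2: 2 is gray → back edge
First back edge: 5 → 2.

5→2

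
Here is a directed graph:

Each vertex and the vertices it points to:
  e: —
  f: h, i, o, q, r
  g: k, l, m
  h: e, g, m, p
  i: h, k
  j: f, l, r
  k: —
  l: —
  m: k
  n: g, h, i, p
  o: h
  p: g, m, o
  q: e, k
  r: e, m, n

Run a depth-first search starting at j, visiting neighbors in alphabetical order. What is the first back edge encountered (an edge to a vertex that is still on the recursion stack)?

DFS from j (visiting neighbors in alphabetical order); mark gray on enter, black on exit:
j gray
  f gray
    h gray
      e gray
      e black
      g gray
        k gray
        k black
        l gray
        l black
        m gray
          m→k: k black — skip
        m black
      g black
      h→m: m black — skip
      p gray
        p→g: g black — skip
        p→m: m black — skip
        o gray
          o→h: h is gray → back edge
First back edge: o → h.

o->h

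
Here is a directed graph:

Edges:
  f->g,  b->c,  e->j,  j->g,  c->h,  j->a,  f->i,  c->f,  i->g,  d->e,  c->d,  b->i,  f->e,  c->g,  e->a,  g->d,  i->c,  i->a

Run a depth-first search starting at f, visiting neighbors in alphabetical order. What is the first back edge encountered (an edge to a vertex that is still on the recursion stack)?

DFS from f (visiting neighbors in alphabetical order); mark gray on enter, black on exit:
f gray
  e gray
    a gray
    a black
    j gray
      j→a: a black — skip
      g gray
        d gray
          d→e: e is gray → back edge
First back edge: d → e.

d→e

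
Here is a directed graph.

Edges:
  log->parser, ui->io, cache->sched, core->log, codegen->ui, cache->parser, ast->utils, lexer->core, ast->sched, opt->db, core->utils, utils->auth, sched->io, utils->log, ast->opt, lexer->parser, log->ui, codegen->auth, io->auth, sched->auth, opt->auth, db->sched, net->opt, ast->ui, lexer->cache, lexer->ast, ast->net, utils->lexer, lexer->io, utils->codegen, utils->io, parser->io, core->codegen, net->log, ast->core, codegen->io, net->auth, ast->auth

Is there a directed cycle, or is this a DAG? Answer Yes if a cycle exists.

DFS with white/gray/black marking, starting from log:
log gray
  ui gray
    io gray
      auth gray
      auth black
    io black
  ui black
  parser gray
    parser→io: io black — skip
  parser black
log black
sched gray
  sched→auth: auth black — skip
  sched→io: io black — skip
sched black
core gray
  core→log: log black — skip
  utils gray
    lexer gray
      ast gray
        ast→sched: sched black — skip
        net gray
          net→auth: auth black — skip
          net→log: log black — skip
          opt gray
            opt→auth: auth black — skip
            db gray
              db→sched: sched black — skip
            db black
          opt black
        net black
        ast→opt: opt black — skip
        ast→auth: auth black — skip
        ast→core: core is gray → back edge
Back edge found, so a cycle exists: core → utils → lexer → ast → core.

Yes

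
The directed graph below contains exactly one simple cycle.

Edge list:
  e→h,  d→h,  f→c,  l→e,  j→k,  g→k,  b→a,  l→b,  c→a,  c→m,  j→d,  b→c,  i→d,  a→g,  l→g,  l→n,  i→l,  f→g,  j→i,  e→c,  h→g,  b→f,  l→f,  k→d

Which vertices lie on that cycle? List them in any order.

d, g, h, k

DFS with gray/black marking from k:
k gray
  d gray
    h gray
      g gray
        g→k: k is gray → back edge
Back edge closes the cycle k → d → h → g → k; its vertices are {d, g, h, k}.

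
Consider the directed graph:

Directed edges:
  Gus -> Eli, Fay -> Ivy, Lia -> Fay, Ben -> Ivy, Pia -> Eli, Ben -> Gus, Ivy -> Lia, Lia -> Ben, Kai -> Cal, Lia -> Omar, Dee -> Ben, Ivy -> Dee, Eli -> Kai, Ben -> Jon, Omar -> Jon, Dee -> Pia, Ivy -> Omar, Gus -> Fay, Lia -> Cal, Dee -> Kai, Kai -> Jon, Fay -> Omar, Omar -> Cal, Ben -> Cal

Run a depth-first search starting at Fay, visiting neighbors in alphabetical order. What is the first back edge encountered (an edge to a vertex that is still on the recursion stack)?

Gus→Fay

DFS from Fay (visiting neighbors in alphabetical order); mark gray on enter, black on exit:
Fay gray
  Ivy gray
    Dee gray
      Ben gray
        Cal gray
        Cal black
        Gus gray
          Eli gray
            Kai gray
              Kai→Cal: Cal black — skip
              Jon gray
              Jon black
            Kai black
          Eli black
          Gus→Fay: Fay is gray → back edge
First back edge: Gus → Fay.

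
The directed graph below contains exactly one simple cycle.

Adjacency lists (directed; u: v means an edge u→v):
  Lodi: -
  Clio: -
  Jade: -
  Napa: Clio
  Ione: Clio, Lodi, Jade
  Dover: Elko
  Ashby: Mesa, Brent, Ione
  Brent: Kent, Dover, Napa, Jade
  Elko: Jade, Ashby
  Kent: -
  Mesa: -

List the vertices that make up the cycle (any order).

DFS with gray/black marking from Ashby:
Ashby gray
  Mesa gray
  Mesa black
  Brent gray
    Kent gray
    Kent black
    Dover gray
      Elko gray
        Jade gray
        Jade black
        Elko→Ashby: Ashby is gray → back edge
Back edge closes the cycle Ashby → Brent → Dover → Elko → Ashby; its vertices are {Elko, Ashby, Brent, Dover}.

Elko, Ashby, Brent, Dover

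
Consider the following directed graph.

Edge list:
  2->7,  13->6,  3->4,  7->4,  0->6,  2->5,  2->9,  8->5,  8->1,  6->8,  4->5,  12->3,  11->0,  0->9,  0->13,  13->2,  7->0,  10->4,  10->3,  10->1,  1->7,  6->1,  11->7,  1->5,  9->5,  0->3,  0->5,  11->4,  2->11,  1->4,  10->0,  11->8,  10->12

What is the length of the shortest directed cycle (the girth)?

4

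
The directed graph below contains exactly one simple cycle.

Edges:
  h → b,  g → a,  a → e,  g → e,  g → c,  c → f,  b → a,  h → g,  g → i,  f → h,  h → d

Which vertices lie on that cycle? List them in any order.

DFS with gray/black marking from h:
h gray
  g gray
    a gray
      e gray
      e black
    a black
    c gray
      f gray
        f→h: h is gray → back edge
Back edge closes the cycle h → g → c → f → h; its vertices are {c, f, g, h}.

c, f, g, h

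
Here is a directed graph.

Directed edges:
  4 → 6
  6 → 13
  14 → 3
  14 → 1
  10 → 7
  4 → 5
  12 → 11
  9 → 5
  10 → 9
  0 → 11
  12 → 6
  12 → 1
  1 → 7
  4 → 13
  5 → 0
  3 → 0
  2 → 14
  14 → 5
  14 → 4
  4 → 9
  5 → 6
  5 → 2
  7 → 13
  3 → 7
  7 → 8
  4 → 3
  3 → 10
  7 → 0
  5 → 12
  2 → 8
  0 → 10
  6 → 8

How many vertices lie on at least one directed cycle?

A vertex is on a directed cycle iff it belongs to a strongly connected component of size ≥ 2 (or has a self-loop).
The vertices on cycles are {0, 1, 2, 3, 4, 5, 7, 9, 10, 12, 14} — 11 in total.

11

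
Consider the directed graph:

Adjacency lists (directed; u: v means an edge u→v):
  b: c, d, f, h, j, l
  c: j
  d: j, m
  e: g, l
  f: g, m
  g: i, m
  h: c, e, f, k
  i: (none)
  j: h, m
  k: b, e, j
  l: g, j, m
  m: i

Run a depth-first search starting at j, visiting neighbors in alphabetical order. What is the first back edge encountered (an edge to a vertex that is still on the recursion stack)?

c→j

DFS from j (visiting neighbors in alphabetical order); mark gray on enter, black on exit:
j gray
  h gray
    c gray
      c→j: j is gray → back edge
First back edge: c → j.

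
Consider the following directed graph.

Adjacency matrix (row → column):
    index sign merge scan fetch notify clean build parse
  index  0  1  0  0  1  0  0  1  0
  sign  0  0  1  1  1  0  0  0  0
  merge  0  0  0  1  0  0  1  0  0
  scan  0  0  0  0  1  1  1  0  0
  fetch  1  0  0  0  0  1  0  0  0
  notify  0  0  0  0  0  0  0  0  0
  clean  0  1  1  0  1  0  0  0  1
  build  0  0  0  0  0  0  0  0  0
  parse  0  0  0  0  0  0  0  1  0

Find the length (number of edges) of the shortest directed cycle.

For each vertex v, BFS finds the shortest path from v back to v.
The shortest such closed walk is clean → merge → clean, length 2.

2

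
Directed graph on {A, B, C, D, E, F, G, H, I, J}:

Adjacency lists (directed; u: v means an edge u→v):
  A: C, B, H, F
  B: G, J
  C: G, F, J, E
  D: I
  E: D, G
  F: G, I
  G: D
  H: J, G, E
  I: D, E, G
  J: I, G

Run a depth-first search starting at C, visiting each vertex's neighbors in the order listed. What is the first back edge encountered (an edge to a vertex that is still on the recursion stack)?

I→D

DFS from C (visiting each vertex's neighbors in the order listed); mark gray on enter, black on exit:
C gray
  G gray
    D gray
      I gray
        I→D: D is gray → back edge
First back edge: I → D.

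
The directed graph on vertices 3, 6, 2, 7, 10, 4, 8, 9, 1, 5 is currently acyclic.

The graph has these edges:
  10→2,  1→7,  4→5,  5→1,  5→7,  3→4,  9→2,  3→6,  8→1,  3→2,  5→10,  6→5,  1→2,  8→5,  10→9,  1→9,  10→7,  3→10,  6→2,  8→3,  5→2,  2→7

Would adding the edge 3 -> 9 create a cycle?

Adding 3→9 creates a cycle iff 9 can already reach 3.
Explore from 9: no path reaches 3. The graph stays acyclic.

No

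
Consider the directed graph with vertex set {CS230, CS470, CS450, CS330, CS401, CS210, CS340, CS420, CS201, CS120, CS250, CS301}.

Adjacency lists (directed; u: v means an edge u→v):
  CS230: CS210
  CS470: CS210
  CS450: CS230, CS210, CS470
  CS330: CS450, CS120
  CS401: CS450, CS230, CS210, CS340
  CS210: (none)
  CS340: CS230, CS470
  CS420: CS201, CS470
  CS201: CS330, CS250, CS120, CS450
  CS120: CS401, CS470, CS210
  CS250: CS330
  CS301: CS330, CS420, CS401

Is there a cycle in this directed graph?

DFS with white/gray/black marking, starting from CS330:
CS330 gray
  CS450 gray
    CS230 gray
      CS210 gray
      CS210 black
    CS230 black
    CS450→CS210: CS210 black — skip
    CS470 gray
      CS470→CS210: CS210 black — skip
    CS470 black
  CS450 black
  CS120 gray
    CS401 gray
      CS401→CS450: CS450 black — skip
      CS401→CS230: CS230 black — skip
      CS401→CS210: CS210 black — skip
      CS340 gray
        CS340→CS230: CS230 black — skip
        CS340→CS470: CS470 black — skip
      CS340 black
    CS401 black
    CS120→CS470: CS470 black — skip
    CS120→CS210: CS210 black — skip
  CS120 black
CS330 black
CS420 gray
  CS201 gray
    CS201→CS330: CS330 black — skip
    CS250 gray
      CS250→CS330: CS330 black — skip
    CS250 black
    CS201→CS120: CS120 black — skip
    CS201→CS450: CS450 black — skip
  CS201 black
  CS420→CS470: CS470 black — skip
CS420 black
CS301 gray
  CS301→CS330: CS330 black — skip
  CS301→CS420: CS420 black — skip
  CS301→CS401: CS401 black — skip
CS301 black
Every edge goes to a white or black vertex — no back edge, so the graph is acyclic.

No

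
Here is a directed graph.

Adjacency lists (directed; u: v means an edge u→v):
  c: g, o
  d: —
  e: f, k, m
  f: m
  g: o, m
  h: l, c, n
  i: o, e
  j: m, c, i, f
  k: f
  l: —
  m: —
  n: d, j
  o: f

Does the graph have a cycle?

DFS with white/gray/black marking, starting from h:
h gray
  l gray
  l black
  c gray
    g gray
      o gray
        f gray
          m gray
          m black
        f black
      o black
      g→m: m black — skip
    g black
    c→o: o black — skip
  c black
  n gray
    d gray
    d black
    j gray
      j→m: m black — skip
      j→c: c black — skip
      i gray
        i→o: o black — skip
        e gray
          e→f: f black — skip
          k gray
            k→f: f black — skip
          k black
          e→m: m black — skip
        e black
      i black
      j→f: f black — skip
    j black
  n black
h black
Every edge goes to a white or black vertex — no back edge, so the graph is acyclic.

No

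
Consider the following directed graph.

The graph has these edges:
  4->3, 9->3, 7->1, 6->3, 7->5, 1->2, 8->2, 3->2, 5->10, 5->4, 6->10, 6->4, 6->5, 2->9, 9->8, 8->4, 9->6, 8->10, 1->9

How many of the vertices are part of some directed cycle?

7

A vertex is on a directed cycle iff it belongs to a strongly connected component of size ≥ 2 (or has a self-loop).
The vertices on cycles are {2, 3, 4, 5, 6, 8, 9} — 7 in total.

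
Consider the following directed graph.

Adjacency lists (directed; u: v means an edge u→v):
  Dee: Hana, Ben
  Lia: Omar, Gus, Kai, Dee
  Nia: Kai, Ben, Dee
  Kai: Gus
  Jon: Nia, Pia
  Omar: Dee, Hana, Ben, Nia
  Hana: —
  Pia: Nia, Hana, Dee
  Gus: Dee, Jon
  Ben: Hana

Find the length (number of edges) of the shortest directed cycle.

4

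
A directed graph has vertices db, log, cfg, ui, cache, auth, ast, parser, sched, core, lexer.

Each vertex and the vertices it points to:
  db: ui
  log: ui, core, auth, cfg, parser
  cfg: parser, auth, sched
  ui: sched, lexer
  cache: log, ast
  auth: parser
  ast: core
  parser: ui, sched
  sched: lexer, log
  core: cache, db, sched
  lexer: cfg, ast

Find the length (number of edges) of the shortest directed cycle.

For each vertex v, BFS finds the shortest path from v back to v.
The shortest such closed walk is log → core → cache → log, length 3.

3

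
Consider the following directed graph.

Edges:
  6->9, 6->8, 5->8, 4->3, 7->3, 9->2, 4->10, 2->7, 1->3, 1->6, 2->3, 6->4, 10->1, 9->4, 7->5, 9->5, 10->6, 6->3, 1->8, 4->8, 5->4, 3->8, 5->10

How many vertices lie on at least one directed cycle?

8

A vertex is on a directed cycle iff it belongs to a strongly connected component of size ≥ 2 (or has a self-loop).
The vertices on cycles are {1, 2, 4, 5, 6, 7, 9, 10} — 8 in total.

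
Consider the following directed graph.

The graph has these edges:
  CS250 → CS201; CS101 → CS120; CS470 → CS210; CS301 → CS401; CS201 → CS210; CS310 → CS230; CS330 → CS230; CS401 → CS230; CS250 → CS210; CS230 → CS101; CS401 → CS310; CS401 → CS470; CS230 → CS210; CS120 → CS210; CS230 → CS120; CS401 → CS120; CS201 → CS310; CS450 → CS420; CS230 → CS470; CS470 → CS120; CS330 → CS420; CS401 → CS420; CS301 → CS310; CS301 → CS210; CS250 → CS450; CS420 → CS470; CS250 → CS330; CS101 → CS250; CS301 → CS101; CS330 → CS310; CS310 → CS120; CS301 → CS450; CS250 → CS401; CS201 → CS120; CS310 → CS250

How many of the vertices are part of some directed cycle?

7

A vertex is on a directed cycle iff it belongs to a strongly connected component of size ≥ 2 (or has a self-loop).
The vertices on cycles are {CS101, CS201, CS230, CS250, CS310, CS330, CS401} — 7 in total.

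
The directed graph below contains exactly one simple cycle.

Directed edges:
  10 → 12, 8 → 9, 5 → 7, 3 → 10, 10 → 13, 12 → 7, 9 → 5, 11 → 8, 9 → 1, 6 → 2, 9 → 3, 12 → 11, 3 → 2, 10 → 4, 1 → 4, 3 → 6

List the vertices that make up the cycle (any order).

DFS with gray/black marking from 9:
9 gray
  1 gray
    4 gray
    4 black
  1 black
  3 gray
    2 gray
    2 black
    10 gray
      12 gray
        7 gray
        7 black
        11 gray
          8 gray
            8→9: 9 is gray → back edge
Back edge closes the cycle 9 → 3 → 10 → 12 → 11 → 8 → 9; its vertices are {3, 8, 9, 10, 11, 12}.

3, 8, 9, 10, 11, 12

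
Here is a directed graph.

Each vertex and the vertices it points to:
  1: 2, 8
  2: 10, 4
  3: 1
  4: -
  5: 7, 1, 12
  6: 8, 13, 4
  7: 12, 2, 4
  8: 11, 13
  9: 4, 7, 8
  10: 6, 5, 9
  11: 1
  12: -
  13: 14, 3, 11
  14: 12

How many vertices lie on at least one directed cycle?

11

A vertex is on a directed cycle iff it belongs to a strongly connected component of size ≥ 2 (or has a self-loop).
The vertices on cycles are {1, 2, 3, 5, 6, 7, 8, 9, 10, 11, 13} — 11 in total.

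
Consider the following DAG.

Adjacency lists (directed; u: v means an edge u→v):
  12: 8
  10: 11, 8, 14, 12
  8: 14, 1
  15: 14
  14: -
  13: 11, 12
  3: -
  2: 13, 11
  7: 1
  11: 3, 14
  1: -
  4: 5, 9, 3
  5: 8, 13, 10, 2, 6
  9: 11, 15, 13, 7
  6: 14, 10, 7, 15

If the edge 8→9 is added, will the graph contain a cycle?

Adding 8→9 creates a cycle iff 9 can already reach 8.
Path from 9: 9 → 13 → 12 → 8.
So 9 → … → 8 → 9 is a cycle.

Yes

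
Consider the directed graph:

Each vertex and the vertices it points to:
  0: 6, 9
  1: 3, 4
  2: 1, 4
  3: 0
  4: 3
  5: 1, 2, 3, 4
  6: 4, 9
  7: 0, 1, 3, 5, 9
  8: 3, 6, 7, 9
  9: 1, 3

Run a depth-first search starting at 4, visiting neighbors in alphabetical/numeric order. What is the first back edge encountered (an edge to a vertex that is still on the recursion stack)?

6→4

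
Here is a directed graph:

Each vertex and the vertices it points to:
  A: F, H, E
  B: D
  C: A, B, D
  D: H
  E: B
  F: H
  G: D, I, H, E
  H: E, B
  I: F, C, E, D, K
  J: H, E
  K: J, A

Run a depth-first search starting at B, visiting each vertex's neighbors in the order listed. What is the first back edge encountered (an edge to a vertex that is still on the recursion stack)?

DFS from B (visiting each vertex's neighbors in the order listed); mark gray on enter, black on exit:
B gray
  D gray
    H gray
      E gray
        E→B: B is gray → back edge
First back edge: E → B.

E->B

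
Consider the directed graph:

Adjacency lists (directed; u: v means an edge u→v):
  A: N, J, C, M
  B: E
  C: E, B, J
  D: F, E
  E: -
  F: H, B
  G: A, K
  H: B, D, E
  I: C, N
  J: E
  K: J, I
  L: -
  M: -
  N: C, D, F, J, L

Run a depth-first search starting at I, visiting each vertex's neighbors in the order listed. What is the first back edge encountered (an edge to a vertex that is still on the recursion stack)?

DFS from I (visiting each vertex's neighbors in the order listed); mark gray on enter, black on exit:
I gray
  C gray
    E gray
    E black
    B gray
      B→E: E black — skip
    B black
    J gray
      J→E: E black — skip
    J black
  C black
  N gray
    N→C: C black — skip
    D gray
      F gray
        H gray
          H→B: B black — skip
          H→D: D is gray → back edge
First back edge: H → D.

H->D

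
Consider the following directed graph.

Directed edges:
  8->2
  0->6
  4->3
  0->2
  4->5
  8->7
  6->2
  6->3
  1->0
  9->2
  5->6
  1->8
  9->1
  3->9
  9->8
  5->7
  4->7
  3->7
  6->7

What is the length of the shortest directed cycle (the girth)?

5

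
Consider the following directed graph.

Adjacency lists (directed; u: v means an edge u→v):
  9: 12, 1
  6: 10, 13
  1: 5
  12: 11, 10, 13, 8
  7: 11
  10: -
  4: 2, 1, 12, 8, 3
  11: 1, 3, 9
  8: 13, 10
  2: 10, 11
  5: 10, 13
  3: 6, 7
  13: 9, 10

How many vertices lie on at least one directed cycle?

10

A vertex is on a directed cycle iff it belongs to a strongly connected component of size ≥ 2 (or has a self-loop).
The vertices on cycles are {1, 3, 5, 6, 7, 8, 9, 11, 12, 13} — 10 in total.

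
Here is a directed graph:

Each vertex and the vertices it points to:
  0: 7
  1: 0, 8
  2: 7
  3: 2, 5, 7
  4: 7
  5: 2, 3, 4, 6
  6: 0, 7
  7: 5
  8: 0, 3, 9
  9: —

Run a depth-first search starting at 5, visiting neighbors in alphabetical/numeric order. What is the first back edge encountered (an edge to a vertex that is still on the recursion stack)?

7->5

DFS from 5 (visiting neighbors in alphabetical/numeric order); mark gray on enter, black on exit:
5 gray
  2 gray
    7 gray
      7→5: 5 is gray → back edge
First back edge: 7 → 5.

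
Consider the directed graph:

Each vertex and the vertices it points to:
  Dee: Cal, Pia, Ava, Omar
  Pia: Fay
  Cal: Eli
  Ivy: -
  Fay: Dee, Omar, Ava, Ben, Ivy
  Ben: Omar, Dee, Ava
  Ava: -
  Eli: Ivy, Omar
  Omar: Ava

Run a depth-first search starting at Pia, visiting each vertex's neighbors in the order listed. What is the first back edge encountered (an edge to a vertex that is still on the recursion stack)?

DFS from Pia (visiting each vertex's neighbors in the order listed); mark gray on enter, black on exit:
Pia gray
  Fay gray
    Dee gray
      Cal gray
        Eli gray
          Ivy gray
          Ivy black
          Omar gray
            Ava gray
            Ava black
          Omar black
        Eli black
      Cal black
      Dee→Pia: Pia is gray → back edge
First back edge: Dee → Pia.

Dee→Pia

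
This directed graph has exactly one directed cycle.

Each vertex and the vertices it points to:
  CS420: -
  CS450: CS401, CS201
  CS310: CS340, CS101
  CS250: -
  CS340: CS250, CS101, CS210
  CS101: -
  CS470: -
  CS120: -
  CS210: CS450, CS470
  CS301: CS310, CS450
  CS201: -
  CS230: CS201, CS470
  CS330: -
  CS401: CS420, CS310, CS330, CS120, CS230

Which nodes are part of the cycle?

DFS with gray/black marking from CS450:
CS450 gray
  CS401 gray
    CS420 gray
    CS420 black
    CS310 gray
      CS340 gray
        CS250 gray
        CS250 black
        CS101 gray
        CS101 black
        CS210 gray
          CS210→CS450: CS450 is gray → back edge
Back edge closes the cycle CS450 → CS401 → CS310 → CS340 → CS210 → CS450; its vertices are {CS210, CS310, CS340, CS401, CS450}.

CS210, CS310, CS340, CS401, CS450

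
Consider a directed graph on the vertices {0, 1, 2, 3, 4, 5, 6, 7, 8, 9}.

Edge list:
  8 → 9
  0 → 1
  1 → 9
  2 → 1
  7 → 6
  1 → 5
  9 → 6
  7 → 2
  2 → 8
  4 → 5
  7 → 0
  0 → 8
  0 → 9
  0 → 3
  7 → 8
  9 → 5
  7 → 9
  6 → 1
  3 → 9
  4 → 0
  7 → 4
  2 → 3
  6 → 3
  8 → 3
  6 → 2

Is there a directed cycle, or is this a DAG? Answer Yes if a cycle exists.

Yes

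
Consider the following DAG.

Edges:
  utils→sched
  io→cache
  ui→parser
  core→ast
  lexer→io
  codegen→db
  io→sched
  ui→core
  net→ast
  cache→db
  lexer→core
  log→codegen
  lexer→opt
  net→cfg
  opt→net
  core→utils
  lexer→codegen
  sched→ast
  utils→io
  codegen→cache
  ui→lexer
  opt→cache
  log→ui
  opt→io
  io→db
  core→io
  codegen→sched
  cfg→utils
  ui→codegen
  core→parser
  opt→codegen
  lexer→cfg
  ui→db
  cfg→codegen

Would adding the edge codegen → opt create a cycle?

Yes

Adding codegen→opt creates a cycle iff opt can already reach codegen.
Path from opt: opt → codegen.
So opt → … → codegen → opt is a cycle.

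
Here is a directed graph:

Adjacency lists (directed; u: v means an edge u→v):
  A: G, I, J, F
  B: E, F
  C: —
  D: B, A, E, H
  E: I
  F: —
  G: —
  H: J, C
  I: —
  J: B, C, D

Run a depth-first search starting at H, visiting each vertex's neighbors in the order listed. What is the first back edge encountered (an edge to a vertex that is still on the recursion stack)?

A->J

DFS from H (visiting each vertex's neighbors in the order listed); mark gray on enter, black on exit:
H gray
  J gray
    B gray
      E gray
        I gray
        I black
      E black
      F gray
      F black
    B black
    C gray
    C black
    D gray
      D→B: B black — skip
      A gray
        G gray
        G black
        A→I: I black — skip
        A→J: J is gray → back edge
First back edge: A → J.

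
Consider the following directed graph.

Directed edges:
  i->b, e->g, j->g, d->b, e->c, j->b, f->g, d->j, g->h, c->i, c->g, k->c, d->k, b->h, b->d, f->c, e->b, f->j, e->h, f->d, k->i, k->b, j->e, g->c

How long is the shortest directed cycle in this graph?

2

For each vertex v, BFS finds the shortest path from v back to v.
The shortest such closed walk is d → b → d, length 2.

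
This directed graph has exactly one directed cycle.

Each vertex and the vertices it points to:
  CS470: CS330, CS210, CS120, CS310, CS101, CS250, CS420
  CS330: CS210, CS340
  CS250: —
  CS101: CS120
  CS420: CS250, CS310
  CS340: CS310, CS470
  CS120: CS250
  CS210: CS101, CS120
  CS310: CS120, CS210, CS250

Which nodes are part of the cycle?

DFS with gray/black marking from CS470:
CS470 gray
  CS330 gray
    CS210 gray
      CS101 gray
        CS120 gray
          CS250 gray
          CS250 black
        CS120 black
      CS101 black
      CS210→CS120: CS120 black — skip
    CS210 black
    CS340 gray
      CS310 gray
        CS310→CS120: CS120 black — skip
        CS310→CS210: CS210 black — skip
        CS310→CS250: CS250 black — skip
      CS310 black
      CS340→CS470: CS470 is gray → back edge
Back edge closes the cycle CS470 → CS330 → CS340 → CS470; its vertices are {CS330, CS340, CS470}.

CS330, CS340, CS470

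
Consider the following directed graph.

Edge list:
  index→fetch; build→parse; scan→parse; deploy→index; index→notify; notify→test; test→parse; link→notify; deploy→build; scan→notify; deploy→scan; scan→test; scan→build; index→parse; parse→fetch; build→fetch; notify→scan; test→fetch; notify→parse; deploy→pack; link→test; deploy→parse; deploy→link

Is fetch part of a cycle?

No

fetch lies on a cycle iff there is a path from fetch back to itself.
Exploring from fetch, it never reaches itself; equivalently, its strongly connected component is a singleton.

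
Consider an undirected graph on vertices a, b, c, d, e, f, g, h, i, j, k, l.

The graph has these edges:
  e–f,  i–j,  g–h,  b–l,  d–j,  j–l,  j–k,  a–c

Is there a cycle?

DFS, tracking each vertex's parent; an edge to a visited non-parent vertex closes a cycle.
Start from a:
visit a (parent –)
  visit c (parent a)
    c–a: parent, skip
visit b (parent –)
  visit l (parent b)
    l–b: parent, skip
    visit j (parent l)
      j–l: parent, skip
      visit i (parent j)
        i–j: parent, skip
      visit k (parent j)
        k–j: parent, skip
      visit d (parent j)
        d–j: parent, skip
visit e (parent –)
  visit f (parent e)
    f–e: parent, skip
visit g (parent –)
  visit h (parent g)
    h–g: parent, skip
No non-parent visited neighbor found — the graph is a forest.

No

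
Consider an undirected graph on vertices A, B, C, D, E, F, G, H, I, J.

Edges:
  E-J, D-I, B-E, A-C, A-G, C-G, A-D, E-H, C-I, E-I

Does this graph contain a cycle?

DFS, tracking each vertex's parent; an edge to a visited non-parent vertex closes a cycle.
Start from B:
visit B (parent –)
  visit E (parent B)
    visit I (parent E)
      I–E: parent, skip
      visit C (parent I)
        visit G (parent C)
          G–C: parent, skip
          visit A (parent G)
            visit D (parent A)
              D–A: parent, skip
              D–I: I visited and ≠ parent → cycle
Cycle: I – C – G – A – D – I.

Yes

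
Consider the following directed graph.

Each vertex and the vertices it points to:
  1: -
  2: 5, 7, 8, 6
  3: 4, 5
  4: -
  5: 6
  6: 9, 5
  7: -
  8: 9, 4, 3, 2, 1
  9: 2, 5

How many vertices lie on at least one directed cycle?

6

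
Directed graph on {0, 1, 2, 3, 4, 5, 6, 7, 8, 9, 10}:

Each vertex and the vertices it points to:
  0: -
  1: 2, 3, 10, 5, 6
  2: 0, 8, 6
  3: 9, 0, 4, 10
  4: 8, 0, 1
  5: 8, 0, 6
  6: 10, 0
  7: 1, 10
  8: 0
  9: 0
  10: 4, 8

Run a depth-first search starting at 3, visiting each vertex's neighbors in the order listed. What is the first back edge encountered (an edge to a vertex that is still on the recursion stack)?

10→4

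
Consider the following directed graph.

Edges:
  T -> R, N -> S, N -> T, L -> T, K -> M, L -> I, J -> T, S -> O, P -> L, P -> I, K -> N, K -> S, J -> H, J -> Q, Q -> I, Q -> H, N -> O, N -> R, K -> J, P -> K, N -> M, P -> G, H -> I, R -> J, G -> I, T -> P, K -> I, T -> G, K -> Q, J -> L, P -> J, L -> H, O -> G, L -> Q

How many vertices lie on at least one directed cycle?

A vertex is on a directed cycle iff it belongs to a strongly connected component of size ≥ 2 (or has a self-loop).
The vertices on cycles are {J, K, L, N, P, R, T} — 7 in total.

7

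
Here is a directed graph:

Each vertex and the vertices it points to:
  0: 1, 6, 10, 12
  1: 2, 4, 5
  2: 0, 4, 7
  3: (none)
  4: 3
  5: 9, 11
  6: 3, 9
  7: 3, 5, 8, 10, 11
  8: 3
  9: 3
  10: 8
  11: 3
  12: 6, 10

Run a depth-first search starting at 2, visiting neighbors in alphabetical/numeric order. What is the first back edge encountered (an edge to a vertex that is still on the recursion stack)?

1→2

DFS from 2 (visiting neighbors in alphabetical/numeric order); mark gray on enter, black on exit:
2 gray
  0 gray
    1 gray
      1→2: 2 is gray → back edge
First back edge: 1 → 2.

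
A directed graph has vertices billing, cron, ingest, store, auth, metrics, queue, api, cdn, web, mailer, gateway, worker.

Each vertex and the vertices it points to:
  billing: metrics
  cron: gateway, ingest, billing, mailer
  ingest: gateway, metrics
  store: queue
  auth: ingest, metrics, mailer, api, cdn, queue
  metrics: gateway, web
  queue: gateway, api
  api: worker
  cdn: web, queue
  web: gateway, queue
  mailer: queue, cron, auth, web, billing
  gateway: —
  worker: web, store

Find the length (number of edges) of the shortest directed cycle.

2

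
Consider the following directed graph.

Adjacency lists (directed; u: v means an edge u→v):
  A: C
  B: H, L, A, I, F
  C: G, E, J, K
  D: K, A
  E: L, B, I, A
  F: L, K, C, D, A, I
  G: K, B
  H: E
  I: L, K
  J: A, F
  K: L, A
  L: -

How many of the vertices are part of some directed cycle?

11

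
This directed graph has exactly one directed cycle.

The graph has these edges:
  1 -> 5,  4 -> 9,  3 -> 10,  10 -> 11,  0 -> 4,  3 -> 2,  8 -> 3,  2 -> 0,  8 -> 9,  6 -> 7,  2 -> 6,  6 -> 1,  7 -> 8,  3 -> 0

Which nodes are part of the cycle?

2, 3, 6, 7, 8

DFS with gray/black marking from 8:
8 gray
  3 gray
    10 gray
      11 gray
      11 black
    10 black
    2 gray
      0 gray
        4 gray
          9 gray
          9 black
        4 black
      0 black
      6 gray
        1 gray
          5 gray
          5 black
        1 black
        7 gray
          7→8: 8 is gray → back edge
Back edge closes the cycle 8 → 3 → 2 → 6 → 7 → 8; its vertices are {2, 3, 6, 7, 8}.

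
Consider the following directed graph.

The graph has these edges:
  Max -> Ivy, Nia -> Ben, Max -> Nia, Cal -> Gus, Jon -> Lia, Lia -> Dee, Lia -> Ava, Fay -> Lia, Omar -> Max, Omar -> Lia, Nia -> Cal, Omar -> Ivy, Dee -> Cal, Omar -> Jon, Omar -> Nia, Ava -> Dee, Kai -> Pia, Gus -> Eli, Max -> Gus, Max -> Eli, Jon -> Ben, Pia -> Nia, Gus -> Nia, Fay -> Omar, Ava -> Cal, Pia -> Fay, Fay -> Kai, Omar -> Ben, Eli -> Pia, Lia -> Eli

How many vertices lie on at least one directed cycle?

A vertex is on a directed cycle iff it belongs to a strongly connected component of size ≥ 2 (or has a self-loop).
The vertices on cycles are {Ava, Cal, Dee, Eli, Fay, Gus, Jon, Kai, Lia, Max, Nia, Pia, Omar} — 13 in total.

13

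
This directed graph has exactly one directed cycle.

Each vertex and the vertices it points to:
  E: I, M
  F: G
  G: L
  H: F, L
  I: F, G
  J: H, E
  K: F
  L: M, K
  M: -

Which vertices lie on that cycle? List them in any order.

DFS with gray/black marking from L:
L gray
  M gray
  M black
  K gray
    F gray
      G gray
        G→L: L is gray → back edge
Back edge closes the cycle L → K → F → G → L; its vertices are {F, G, K, L}.

F, G, K, L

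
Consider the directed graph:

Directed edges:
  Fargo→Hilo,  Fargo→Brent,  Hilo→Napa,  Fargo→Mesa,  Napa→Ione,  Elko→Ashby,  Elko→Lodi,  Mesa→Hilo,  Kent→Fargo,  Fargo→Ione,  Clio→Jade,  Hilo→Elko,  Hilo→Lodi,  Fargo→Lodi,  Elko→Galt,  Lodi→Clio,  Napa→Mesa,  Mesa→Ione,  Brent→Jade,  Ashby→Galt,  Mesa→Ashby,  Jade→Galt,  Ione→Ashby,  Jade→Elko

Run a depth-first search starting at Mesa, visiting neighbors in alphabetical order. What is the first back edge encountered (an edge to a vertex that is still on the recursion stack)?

Jade→Elko

DFS from Mesa (visiting neighbors in alphabetical order); mark gray on enter, black on exit:
Mesa gray
  Ashby gray
    Galt gray
    Galt black
  Ashby black
  Hilo gray
    Elko gray
      Elko→Ashby: Ashby black — skip
      Elko→Galt: Galt black — skip
      Lodi gray
        Clio gray
          Jade gray
            Jade→Elko: Elko is gray → back edge
First back edge: Jade → Elko.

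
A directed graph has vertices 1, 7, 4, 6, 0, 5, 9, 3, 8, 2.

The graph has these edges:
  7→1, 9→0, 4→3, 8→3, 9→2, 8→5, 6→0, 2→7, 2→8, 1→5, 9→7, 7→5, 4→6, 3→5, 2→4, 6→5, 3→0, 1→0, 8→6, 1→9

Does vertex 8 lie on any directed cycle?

8 lies on a cycle iff there is a path from 8 back to itself.
Exploring from 8, it never reaches itself; equivalently, its strongly connected component is a singleton.

No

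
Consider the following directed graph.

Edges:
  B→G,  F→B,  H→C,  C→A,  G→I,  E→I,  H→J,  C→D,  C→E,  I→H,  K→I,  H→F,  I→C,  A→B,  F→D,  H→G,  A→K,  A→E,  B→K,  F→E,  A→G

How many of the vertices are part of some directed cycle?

A vertex is on a directed cycle iff it belongs to a strongly connected component of size ≥ 2 (or has a self-loop).
The vertices on cycles are {A, B, C, E, F, G, H, I, K} — 9 in total.

9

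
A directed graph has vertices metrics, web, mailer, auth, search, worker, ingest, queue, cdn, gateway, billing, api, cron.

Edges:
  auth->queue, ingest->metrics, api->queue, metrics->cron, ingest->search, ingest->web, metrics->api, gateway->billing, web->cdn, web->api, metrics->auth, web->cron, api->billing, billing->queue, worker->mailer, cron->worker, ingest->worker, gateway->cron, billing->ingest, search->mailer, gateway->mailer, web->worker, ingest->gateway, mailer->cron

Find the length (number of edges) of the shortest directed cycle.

For each vertex v, BFS finds the shortest path from v back to v.
The shortest such closed walk is ingest → gateway → billing → ingest, length 3.

3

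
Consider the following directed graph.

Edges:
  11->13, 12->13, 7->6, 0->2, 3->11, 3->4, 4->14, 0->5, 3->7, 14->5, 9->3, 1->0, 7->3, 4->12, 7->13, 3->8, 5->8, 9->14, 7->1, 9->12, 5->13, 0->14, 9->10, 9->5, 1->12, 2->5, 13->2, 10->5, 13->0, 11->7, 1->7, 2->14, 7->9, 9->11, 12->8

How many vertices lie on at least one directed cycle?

A vertex is on a directed cycle iff it belongs to a strongly connected component of size ≥ 2 (or has a self-loop).
The vertices on cycles are {0, 1, 2, 3, 5, 7, 9, 11, 13, 14} — 10 in total.

10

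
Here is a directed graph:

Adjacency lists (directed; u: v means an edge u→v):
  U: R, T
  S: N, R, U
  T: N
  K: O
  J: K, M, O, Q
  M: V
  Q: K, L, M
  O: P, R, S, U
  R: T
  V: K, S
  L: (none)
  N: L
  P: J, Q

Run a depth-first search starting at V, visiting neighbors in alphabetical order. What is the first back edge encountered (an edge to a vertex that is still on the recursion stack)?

J→K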